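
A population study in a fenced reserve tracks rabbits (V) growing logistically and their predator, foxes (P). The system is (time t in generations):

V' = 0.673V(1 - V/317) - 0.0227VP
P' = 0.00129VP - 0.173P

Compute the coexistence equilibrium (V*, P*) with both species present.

From dP/dt = 0 with P > 0: 0.00129V* = 0.173, so V* = 134.
Substitute into dV/dt = 0: 0.673(1 - 134/317) = 0.0227P*.
The bracket is 0.577, giving P* = 0.388/0.0227 = 17.1.

V* ≈ 134, P* ≈ 17.1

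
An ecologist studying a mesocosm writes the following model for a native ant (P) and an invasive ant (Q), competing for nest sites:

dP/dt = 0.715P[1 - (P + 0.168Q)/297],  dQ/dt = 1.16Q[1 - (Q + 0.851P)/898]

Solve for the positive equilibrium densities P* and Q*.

P* ≈ 171, Q* ≈ 753

Setting both brackets to zero gives the nullclines P + 0.168Q = 297 and 0.851P + Q = 898.
Substituting Q = 898 - 0.851P into the first: P(1 - 0.168·0.851) = 297 - 0.168·898.
So P* = 146/0.857 = 171, and then Q* = 898 - 0.851·171 = 753.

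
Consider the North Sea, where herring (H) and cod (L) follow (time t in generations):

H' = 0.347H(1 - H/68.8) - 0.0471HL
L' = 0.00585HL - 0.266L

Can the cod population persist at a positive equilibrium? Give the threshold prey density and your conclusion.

Threshold H = 45.5; K > 45.5, so yes, the predator persists.

The predator equation gives dL/dt > 0 only when H > 0.266/0.00585 = 45.5.
Without the predator, H → K = 68.8. Since 68.8 > 45.5, the predator can invade and persist.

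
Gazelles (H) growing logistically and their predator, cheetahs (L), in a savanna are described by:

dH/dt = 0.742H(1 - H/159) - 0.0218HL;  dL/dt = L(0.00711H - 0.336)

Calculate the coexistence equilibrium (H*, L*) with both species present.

From dL/dt = 0 with L > 0: 0.00711H* = 0.336, so H* = 47.3.
Substitute into dH/dt = 0: 0.742(1 - 47.3/159) = 0.0218L*.
The bracket is 0.703, giving L* = 0.521/0.0218 = 23.9.

H* ≈ 47.3, L* ≈ 23.9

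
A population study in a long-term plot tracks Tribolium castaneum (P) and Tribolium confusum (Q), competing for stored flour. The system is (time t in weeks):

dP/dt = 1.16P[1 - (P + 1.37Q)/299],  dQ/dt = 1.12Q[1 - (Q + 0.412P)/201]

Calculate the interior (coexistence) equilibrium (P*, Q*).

Setting both brackets to zero gives the nullclines P + 1.37Q = 299 and 0.412P + Q = 201.
Substituting Q = 201 - 0.412P into the first: P(1 - 1.37·0.412) = 299 - 1.37·201.
So P* = 23.6/0.436 = 54.3, and then Q* = 201 - 0.412·54.3 = 179.

P* ≈ 54.3, Q* ≈ 179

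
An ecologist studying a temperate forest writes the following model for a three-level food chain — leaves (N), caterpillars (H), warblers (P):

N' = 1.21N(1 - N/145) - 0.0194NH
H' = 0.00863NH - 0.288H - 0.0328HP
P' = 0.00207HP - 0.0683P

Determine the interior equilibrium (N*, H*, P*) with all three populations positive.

N* ≈ 68.3, H* ≈ 33, P* ≈ 9.19

From dP/dt = 0: 0.00207H* = 0.0683, so H* = 33.
From dN/dt = 0: 1.21(1 - N*/145) = 0.0194·33, giving N* = 145·(1 - 0.529) = 68.3.
From dH/dt = 0: 0.00863·68.3 - 0.288 = 0.0328P*, so P* = 0.301/0.0328 = 9.19.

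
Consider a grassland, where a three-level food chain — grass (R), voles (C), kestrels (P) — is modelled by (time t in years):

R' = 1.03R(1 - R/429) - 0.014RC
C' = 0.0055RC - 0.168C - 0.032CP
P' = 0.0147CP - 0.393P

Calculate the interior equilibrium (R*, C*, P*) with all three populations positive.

From dP/dt = 0: 0.0147C* = 0.393, so C* = 26.7.
From dR/dt = 0: 1.03(1 - R*/429) = 0.014·26.7, giving R* = 429·(1 - 0.363) = 273.
From dC/dt = 0: 0.0055·273 - 0.168 = 0.032P*, so P* = 1.33/0.032 = 41.7.

R* ≈ 273, C* ≈ 26.7, P* ≈ 41.7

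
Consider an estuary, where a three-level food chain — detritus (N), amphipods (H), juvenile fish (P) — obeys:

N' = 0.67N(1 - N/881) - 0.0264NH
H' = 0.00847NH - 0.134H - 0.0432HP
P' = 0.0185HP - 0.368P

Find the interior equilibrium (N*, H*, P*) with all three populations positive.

N* ≈ 190, H* ≈ 19.9, P* ≈ 34.2

From dP/dt = 0: 0.0185H* = 0.368, so H* = 19.9.
From dN/dt = 0: 0.67(1 - N*/881) = 0.0264·19.9, giving N* = 881·(1 - 0.784) = 190.
From dH/dt = 0: 0.00847·190 - 0.134 = 0.0432P*, so P* = 1.48/0.0432 = 34.2.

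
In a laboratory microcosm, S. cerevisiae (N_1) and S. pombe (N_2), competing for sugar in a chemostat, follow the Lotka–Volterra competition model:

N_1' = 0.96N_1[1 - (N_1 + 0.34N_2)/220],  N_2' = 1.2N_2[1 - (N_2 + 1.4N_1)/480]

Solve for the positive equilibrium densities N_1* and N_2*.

Setting both brackets to zero gives the nullclines N_1 + 0.34N_2 = 220 and 1.4N_1 + N_2 = 480.
Substituting N_2 = 480 - 1.4N_1 into the first: N_1(1 - 0.34·1.4) = 220 - 0.34·480.
So N_1* = 56.8/0.524 = 108, and then N_2* = 480 - 1.4·108 = 328.

N_1* ≈ 108, N_2* ≈ 328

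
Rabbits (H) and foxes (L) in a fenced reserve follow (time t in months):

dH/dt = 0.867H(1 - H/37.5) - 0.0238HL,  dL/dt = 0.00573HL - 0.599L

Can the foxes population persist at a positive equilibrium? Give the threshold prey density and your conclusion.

The predator equation gives dL/dt > 0 only when H > 0.599/0.00573 = 105.
Without the predator, H → K = 37.5. Since 37.5 < 105, the predator cannot invade.

Threshold H = 105; K < 105, so no, the predator goes extinct.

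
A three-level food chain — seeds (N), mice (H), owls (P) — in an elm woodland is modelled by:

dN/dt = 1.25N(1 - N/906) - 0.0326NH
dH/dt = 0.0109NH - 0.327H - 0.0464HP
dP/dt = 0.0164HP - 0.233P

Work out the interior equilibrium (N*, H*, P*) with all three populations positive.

From dP/dt = 0: 0.0164H* = 0.233, so H* = 14.2.
From dN/dt = 0: 1.25(1 - N*/906) = 0.0326·14.2, giving N* = 906·(1 - 0.371) = 570.
From dH/dt = 0: 0.0109·570 - 0.327 = 0.0464P*, so P* = 5.89/0.0464 = 127.

N* ≈ 570, H* ≈ 14.2, P* ≈ 127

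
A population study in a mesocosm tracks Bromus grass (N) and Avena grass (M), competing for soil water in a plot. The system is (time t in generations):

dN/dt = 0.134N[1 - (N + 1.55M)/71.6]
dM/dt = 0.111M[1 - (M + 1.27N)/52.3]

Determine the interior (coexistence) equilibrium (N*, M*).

N* ≈ 9.77, M* ≈ 39.9

Setting both brackets to zero gives the nullclines N + 1.55M = 71.6 and 1.27N + M = 52.3.
Substituting M = 52.3 - 1.27N into the first: N(1 - 1.55·1.27) = 71.6 - 1.55·52.3.
So N* = -9.47/-0.969 = 9.77, and then M* = 52.3 - 1.27·9.77 = 39.9.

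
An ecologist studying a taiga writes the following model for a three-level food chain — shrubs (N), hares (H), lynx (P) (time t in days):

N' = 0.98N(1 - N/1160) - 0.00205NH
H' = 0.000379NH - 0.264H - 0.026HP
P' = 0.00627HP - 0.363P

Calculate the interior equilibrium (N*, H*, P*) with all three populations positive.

From dP/dt = 0: 0.00627H* = 0.363, so H* = 57.9.
From dN/dt = 0: 0.98(1 - N*/1160) = 0.00205·57.9, giving N* = 1160·(1 - 0.121) = 1020.
From dH/dt = 0: 0.000379·1020 - 0.264 = 0.026P*, so P* = 0.122/0.026 = 4.71.

N* ≈ 1020, H* ≈ 57.9, P* ≈ 4.71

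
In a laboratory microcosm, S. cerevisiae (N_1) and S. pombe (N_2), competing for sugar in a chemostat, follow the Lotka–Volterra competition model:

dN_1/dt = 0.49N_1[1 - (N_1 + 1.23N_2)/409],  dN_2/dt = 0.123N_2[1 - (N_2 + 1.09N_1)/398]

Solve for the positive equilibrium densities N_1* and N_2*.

Setting both brackets to zero gives the nullclines N_1 + 1.23N_2 = 409 and 1.09N_1 + N_2 = 398.
Substituting N_2 = 398 - 1.09N_1 into the first: N_1(1 - 1.23·1.09) = 409 - 1.23·398.
So N_1* = -80.5/-0.341 = 236, and then N_2* = 398 - 1.09·236 = 140.

N_1* ≈ 236, N_2* ≈ 140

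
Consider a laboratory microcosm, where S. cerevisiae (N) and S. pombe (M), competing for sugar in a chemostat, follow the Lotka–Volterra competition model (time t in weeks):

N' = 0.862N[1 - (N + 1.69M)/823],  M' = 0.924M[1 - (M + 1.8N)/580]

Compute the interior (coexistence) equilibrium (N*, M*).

N* ≈ 77, M* ≈ 441

Setting both brackets to zero gives the nullclines N + 1.69M = 823 and 1.8N + M = 580.
Substituting M = 580 - 1.8N into the first: N(1 - 1.69·1.8) = 823 - 1.69·580.
So N* = -157/-2.04 = 77, and then M* = 580 - 1.8·77 = 441.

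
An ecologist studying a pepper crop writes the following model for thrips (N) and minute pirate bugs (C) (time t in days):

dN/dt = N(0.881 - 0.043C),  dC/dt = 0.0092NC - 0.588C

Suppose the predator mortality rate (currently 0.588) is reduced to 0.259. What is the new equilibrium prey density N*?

At the interior fixed point, setting dC/dt = 0 with C > 0 fixes N* = (predator death rate)/(NC coefficient) — independent of the other coefficients.
With the change, N* = 0.259/0.0092 = 28.2; it falls from 63.9.

N* ≈ 28.2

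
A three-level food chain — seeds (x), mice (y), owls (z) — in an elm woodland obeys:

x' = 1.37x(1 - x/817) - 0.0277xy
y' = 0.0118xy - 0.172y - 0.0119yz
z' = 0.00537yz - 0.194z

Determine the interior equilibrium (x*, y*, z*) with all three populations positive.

x* ≈ 220, y* ≈ 36.1, z* ≈ 204

From dz/dt = 0: 0.00537y* = 0.194, so y* = 36.1.
From dx/dt = 0: 1.37(1 - x*/817) = 0.0277·36.1, giving x* = 817·(1 - 0.73) = 220.
From dy/dt = 0: 0.0118·220 - 0.172 = 0.0119z*, so z* = 2.43/0.0119 = 204.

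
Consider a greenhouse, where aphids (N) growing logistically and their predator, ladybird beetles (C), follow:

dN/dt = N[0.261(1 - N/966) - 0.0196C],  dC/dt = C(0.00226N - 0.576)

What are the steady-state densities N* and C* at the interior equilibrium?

From dC/dt = 0 with C > 0: 0.00226N* = 0.576, so N* = 255.
Substitute into dN/dt = 0: 0.261(1 - 255/966) = 0.0196C*.
The bracket is 0.736, giving C* = 0.192/0.0196 = 9.8.

N* ≈ 255, C* ≈ 9.8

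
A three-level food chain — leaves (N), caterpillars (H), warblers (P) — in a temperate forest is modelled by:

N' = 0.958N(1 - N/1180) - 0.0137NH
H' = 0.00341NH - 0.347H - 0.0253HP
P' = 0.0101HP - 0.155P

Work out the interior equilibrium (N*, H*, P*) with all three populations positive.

From dP/dt = 0: 0.0101H* = 0.155, so H* = 15.3.
From dN/dt = 0: 0.958(1 - N*/1180) = 0.0137·15.3, giving N* = 1180·(1 - 0.219) = 921.
From dH/dt = 0: 0.00341·921 - 0.347 = 0.0253P*, so P* = 2.79/0.0253 = 110.

N* ≈ 921, H* ≈ 15.3, P* ≈ 110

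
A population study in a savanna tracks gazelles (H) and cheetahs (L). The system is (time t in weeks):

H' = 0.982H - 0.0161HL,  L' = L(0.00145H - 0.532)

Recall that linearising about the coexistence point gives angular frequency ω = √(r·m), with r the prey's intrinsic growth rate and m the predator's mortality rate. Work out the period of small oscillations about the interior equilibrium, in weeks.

Here r = 0.982 and m = 0.532, so r·m = 0.522.
ω = √0.522 = 0.723 per week, hence T = 2π/ω ≈ 8.69 weeks.

T ≈ 8.69 weeks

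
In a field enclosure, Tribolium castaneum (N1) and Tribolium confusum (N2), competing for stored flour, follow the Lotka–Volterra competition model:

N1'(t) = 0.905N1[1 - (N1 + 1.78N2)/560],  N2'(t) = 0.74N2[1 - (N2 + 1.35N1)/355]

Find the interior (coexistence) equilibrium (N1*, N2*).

N1* ≈ 51.2, N2* ≈ 286

Setting both brackets to zero gives the nullclines N1 + 1.78N2 = 560 and 1.35N1 + N2 = 355.
Substituting N2 = 355 - 1.35N1 into the first: N1(1 - 1.78·1.35) = 560 - 1.78·355.
So N1* = -71.9/-1.4 = 51.2, and then N2* = 355 - 1.35·51.2 = 286.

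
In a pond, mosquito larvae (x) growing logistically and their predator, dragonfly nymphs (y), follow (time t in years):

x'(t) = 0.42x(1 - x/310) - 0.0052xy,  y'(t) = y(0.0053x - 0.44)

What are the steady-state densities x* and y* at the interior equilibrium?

From dy/dt = 0 with y > 0: 0.0053x* = 0.44, so x* = 83.
Substitute into dx/dt = 0: 0.42(1 - 83/310) = 0.0052y*.
The bracket is 0.732, giving y* = 0.308/0.0052 = 59.1.

x* ≈ 83, y* ≈ 59.1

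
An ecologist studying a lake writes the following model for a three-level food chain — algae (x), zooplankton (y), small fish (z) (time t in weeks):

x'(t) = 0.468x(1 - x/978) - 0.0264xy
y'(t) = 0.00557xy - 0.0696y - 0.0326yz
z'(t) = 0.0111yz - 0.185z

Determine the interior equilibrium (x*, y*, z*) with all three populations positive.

x* ≈ 58.5, y* ≈ 16.7, z* ≈ 7.86

From dz/dt = 0: 0.0111y* = 0.185, so y* = 16.7.
From dx/dt = 0: 0.468(1 - x*/978) = 0.0264·16.7, giving x* = 978·(1 - 0.94) = 58.5.
From dy/dt = 0: 0.00557·58.5 - 0.0696 = 0.0326z*, so z* = 0.256/0.0326 = 7.86.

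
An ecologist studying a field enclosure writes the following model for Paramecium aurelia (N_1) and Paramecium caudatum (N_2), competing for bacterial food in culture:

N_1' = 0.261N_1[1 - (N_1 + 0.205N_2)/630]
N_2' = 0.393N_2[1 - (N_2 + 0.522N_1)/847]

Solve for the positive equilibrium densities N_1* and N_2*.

N_1* ≈ 511, N_2* ≈ 580

Setting both brackets to zero gives the nullclines N_1 + 0.205N_2 = 630 and 0.522N_1 + N_2 = 847.
Substituting N_2 = 847 - 0.522N_1 into the first: N_1(1 - 0.205·0.522) = 630 - 0.205·847.
So N_1* = 456/0.893 = 511, and then N_2* = 847 - 0.522·511 = 580.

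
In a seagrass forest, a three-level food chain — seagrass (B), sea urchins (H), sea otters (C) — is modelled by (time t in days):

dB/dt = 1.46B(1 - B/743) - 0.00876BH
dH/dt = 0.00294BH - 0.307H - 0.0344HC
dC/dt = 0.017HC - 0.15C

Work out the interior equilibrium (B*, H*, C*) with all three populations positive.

B* ≈ 704, H* ≈ 8.82, C* ≈ 51.2

From dC/dt = 0: 0.017H* = 0.15, so H* = 8.82.
From dB/dt = 0: 1.46(1 - B*/743) = 0.00876·8.82, giving B* = 743·(1 - 0.0529) = 704.
From dH/dt = 0: 0.00294·704 - 0.307 = 0.0344C*, so C* = 1.76/0.0344 = 51.2.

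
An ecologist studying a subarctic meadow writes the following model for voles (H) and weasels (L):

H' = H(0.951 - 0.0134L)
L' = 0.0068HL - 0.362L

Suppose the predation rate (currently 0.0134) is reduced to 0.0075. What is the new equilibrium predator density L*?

At the interior fixed point, setting dH/dt = 0 with H > 0 fixes L* = (prey growth rate)/(HL coefficient) — independent of the other coefficients.
With the change, L* = 0.951/0.0075 = 127; it rises from 71.

L* ≈ 127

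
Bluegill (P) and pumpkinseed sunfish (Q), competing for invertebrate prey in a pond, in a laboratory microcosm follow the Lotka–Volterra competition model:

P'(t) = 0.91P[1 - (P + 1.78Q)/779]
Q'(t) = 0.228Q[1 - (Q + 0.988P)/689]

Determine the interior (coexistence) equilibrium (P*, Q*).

P* ≈ 590, Q* ≈ 106

Setting both brackets to zero gives the nullclines P + 1.78Q = 779 and 0.988P + Q = 689.
Substituting Q = 689 - 0.988P into the first: P(1 - 1.78·0.988) = 779 - 1.78·689.
So P* = -447/-0.759 = 590, and then Q* = 689 - 0.988·590 = 106.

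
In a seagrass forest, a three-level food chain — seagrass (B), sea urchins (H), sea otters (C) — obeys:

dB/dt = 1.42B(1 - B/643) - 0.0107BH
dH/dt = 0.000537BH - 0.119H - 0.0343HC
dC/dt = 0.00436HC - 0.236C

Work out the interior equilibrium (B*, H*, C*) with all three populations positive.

B* ≈ 381, H* ≈ 54.1, C* ≈ 2.49

From dC/dt = 0: 0.00436H* = 0.236, so H* = 54.1.
From dB/dt = 0: 1.42(1 - B*/643) = 0.0107·54.1, giving B* = 643·(1 - 0.408) = 381.
From dH/dt = 0: 0.000537·381 - 0.119 = 0.0343C*, so C* = 0.0855/0.0343 = 2.49.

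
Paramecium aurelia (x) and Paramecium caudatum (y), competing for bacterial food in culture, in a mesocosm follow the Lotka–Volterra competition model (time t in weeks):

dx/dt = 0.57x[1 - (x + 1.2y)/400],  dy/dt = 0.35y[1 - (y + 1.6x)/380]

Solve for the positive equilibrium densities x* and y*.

x* ≈ 60.9, y* ≈ 283

Setting both brackets to zero gives the nullclines x + 1.2y = 400 and 1.6x + y = 380.
Substituting y = 380 - 1.6x into the first: x(1 - 1.2·1.6) = 400 - 1.2·380.
So x* = -56/-0.92 = 60.9, and then y* = 380 - 1.6·60.9 = 283.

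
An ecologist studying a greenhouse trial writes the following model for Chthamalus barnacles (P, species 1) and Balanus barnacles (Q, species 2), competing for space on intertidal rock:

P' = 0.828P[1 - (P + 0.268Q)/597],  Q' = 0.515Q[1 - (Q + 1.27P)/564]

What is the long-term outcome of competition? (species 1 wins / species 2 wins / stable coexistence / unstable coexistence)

Compare the nullcline intercepts: K1/α12 = 597/0.268 = 2230 > K2 = 564; K2/α21 = 564/1.27 = 444 < K1 = 597.
Since the inequalities point opposite ways, species 1 can invade but species 2 cannot.

species 1 excludes species 2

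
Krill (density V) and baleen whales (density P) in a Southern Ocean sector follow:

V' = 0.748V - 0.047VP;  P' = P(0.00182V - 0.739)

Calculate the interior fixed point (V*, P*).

V* ≈ 406, P* ≈ 15.9

Set dP/dt = 0 with P > 0: 0.00182V - 0.739 = 0, so V* = 0.739/0.00182 = 406.
Set dV/dt = 0 with V > 0: 0.748 - 0.047P = 0, so P* = 0.748/0.047 = 15.9.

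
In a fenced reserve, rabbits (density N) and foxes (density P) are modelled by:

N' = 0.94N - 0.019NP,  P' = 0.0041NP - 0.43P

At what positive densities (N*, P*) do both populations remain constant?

N* ≈ 105, P* ≈ 49.5

Set dP/dt = 0 with P > 0: 0.0041N - 0.43 = 0, so N* = 0.43/0.0041 = 105.
Set dN/dt = 0 with N > 0: 0.94 - 0.019P = 0, so P* = 0.94/0.019 = 49.5.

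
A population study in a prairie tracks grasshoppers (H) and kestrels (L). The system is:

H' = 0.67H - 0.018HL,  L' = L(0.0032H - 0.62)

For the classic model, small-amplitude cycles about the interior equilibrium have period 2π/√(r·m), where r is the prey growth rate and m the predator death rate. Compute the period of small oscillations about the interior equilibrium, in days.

Here r = 0.67 and m = 0.62, so r·m = 0.415.
ω = √0.415 = 0.645 per day, hence T = 2π/ω ≈ 9.75 days.

T ≈ 9.75 days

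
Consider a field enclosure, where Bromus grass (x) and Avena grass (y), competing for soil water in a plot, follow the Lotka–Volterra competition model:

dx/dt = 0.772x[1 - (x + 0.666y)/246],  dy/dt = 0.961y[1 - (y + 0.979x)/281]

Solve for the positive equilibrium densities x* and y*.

x* ≈ 169, y* ≈ 115

Setting both brackets to zero gives the nullclines x + 0.666y = 246 and 0.979x + y = 281.
Substituting y = 281 - 0.979x into the first: x(1 - 0.666·0.979) = 246 - 0.666·281.
So x* = 58.9/0.348 = 169, and then y* = 281 - 0.979·169 = 115.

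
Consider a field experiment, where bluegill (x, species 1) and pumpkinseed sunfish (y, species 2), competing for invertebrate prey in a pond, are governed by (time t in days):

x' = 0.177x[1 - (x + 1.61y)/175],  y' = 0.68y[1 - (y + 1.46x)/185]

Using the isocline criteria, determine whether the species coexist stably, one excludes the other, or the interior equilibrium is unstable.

Compare the nullcline intercepts: K1/α12 = 175/1.61 = 109 < K2 = 185; K2/α21 = 185/1.46 = 127 < K1 = 175.
Since both are reversed, neither can invade when rare; the interior point is a saddle.

unstable coexistence (outcome depends on initial conditions)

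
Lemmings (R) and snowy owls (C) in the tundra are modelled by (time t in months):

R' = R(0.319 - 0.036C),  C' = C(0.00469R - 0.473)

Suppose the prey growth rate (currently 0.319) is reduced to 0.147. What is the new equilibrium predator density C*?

At the interior fixed point, setting dR/dt = 0 with R > 0 fixes C* = (prey growth rate)/(RC coefficient) — independent of the other coefficients.
With the change, C* = 0.147/0.036 = 4.08; it falls from 8.86.

C* ≈ 4.08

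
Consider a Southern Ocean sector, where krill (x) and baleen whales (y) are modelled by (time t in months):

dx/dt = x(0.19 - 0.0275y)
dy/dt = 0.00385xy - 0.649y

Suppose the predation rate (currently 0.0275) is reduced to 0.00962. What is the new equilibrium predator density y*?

At the interior fixed point, setting dx/dt = 0 with x > 0 fixes y* = (prey growth rate)/(xy coefficient) — independent of the other coefficients.
With the change, y* = 0.19/0.00962 = 19.8; it rises from 6.91.

y* ≈ 19.8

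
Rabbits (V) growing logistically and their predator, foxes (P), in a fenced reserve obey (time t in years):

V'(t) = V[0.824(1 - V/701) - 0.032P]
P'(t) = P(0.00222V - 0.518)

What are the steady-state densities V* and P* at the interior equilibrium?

From dP/dt = 0 with P > 0: 0.00222V* = 0.518, so V* = 233.
Substitute into dV/dt = 0: 0.824(1 - 233/701) = 0.032P*.
The bracket is 0.667, giving P* = 0.55/0.032 = 17.2.

V* ≈ 233, P* ≈ 17.2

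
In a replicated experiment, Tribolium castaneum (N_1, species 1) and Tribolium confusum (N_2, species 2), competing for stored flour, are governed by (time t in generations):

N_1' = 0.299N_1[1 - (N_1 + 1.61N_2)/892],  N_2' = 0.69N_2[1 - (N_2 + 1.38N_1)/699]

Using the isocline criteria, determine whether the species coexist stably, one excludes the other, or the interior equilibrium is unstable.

unstable coexistence (outcome depends on initial conditions)

Compare the nullcline intercepts: K1/α12 = 892/1.61 = 554 < K2 = 699; K2/α21 = 699/1.38 = 507 < K1 = 892.
Since both are reversed, neither can invade when rare; the interior point is a saddle.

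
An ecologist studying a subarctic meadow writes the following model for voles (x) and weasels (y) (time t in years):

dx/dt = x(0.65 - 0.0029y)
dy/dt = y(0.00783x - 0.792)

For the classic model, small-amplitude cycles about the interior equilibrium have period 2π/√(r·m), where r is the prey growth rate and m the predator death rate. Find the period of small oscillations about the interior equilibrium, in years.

T ≈ 8.76 years

Here r = 0.65 and m = 0.792, so r·m = 0.515.
ω = √0.515 = 0.717 per year, hence T = 2π/ω ≈ 8.76 years.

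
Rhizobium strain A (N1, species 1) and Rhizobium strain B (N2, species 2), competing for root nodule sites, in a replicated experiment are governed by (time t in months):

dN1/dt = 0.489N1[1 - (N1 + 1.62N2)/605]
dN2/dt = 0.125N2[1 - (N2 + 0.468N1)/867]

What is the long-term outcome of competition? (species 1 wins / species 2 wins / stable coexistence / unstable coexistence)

Compare the nullcline intercepts: K1/α12 = 605/1.62 = 373 < K2 = 867; K2/α21 = 867/0.468 = 1850 > K1 = 605.
Since the inequalities point opposite ways, species 2 can invade but species 1 cannot.

species 2 excludes species 1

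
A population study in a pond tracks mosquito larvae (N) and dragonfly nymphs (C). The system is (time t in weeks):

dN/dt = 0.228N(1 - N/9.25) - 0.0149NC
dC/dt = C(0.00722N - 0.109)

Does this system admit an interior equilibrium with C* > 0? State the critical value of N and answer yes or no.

Threshold N = 15.1; K < 15.1, so no, the predator goes extinct.

The predator equation gives dC/dt > 0 only when N > 0.109/0.00722 = 15.1.
Without the predator, N → K = 9.25. Since 9.25 < 15.1, the predator cannot invade.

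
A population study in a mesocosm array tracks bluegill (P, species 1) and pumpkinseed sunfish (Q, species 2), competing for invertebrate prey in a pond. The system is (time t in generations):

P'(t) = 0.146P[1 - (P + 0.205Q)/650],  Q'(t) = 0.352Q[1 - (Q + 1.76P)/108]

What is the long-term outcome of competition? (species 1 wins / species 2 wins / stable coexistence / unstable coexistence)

species 1 excludes species 2

Compare the nullcline intercepts: K1/α12 = 650/0.205 = 3170 > K2 = 108; K2/α21 = 108/1.76 = 61.4 < K1 = 650.
Since the inequalities point opposite ways, species 1 can invade but species 2 cannot.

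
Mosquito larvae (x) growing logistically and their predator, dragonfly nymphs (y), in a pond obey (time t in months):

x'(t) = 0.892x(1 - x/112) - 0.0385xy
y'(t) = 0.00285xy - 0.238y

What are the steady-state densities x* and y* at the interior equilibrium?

x* ≈ 83.5, y* ≈ 5.89

From dy/dt = 0 with y > 0: 0.00285x* = 0.238, so x* = 83.5.
Substitute into dx/dt = 0: 0.892(1 - 83.5/112) = 0.0385y*.
The bracket is 0.254, giving y* = 0.227/0.0385 = 5.89.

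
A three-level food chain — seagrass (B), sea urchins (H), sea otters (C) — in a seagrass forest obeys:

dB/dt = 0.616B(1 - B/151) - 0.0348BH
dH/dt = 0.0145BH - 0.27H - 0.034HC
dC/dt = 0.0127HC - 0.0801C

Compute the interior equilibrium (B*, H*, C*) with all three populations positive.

From dC/dt = 0: 0.0127H* = 0.0801, so H* = 6.31.
From dB/dt = 0: 0.616(1 - B*/151) = 0.0348·6.31, giving B* = 151·(1 - 0.356) = 97.2.
From dH/dt = 0: 0.0145·97.2 - 0.27 = 0.034C*, so C* = 1.14/0.034 = 33.5.

B* ≈ 97.2, H* ≈ 6.31, C* ≈ 33.5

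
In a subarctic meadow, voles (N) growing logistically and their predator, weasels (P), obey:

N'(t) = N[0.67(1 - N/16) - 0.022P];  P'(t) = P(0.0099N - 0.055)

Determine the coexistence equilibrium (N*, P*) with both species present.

N* ≈ 5.56, P* ≈ 19.9

From dP/dt = 0 with P > 0: 0.0099N* = 0.055, so N* = 5.56.
Substitute into dN/dt = 0: 0.67(1 - 5.56/16) = 0.022P*.
The bracket is 0.653, giving P* = 0.437/0.022 = 19.9.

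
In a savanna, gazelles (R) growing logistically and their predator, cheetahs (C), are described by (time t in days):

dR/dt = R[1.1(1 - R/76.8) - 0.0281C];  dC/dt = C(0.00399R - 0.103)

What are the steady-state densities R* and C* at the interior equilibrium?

From dC/dt = 0 with C > 0: 0.00399R* = 0.103, so R* = 25.8.
Substitute into dR/dt = 0: 1.1(1 - 25.8/76.8) = 0.0281C*.
The bracket is 0.664, giving C* = 0.73/0.0281 = 26.

R* ≈ 25.8, C* ≈ 26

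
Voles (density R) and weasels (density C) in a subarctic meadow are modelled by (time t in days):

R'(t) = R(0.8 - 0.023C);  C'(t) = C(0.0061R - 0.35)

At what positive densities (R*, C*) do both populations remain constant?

Set dC/dt = 0 with C > 0: 0.0061R - 0.35 = 0, so R* = 0.35/0.0061 = 57.4.
Set dR/dt = 0 with R > 0: 0.8 - 0.023C = 0, so C* = 0.8/0.023 = 34.8.

R* ≈ 57.4, C* ≈ 34.8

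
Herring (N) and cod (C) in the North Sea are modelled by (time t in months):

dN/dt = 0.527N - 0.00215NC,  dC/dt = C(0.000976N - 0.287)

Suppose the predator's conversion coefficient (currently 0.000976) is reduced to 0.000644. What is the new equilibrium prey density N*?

N* ≈ 446

At the interior fixed point, setting dC/dt = 0 with C > 0 fixes N* = (predator death rate)/(NC coefficient) — independent of the other coefficients.
With the change, N* = 0.287/0.000644 = 446; it rises from 294.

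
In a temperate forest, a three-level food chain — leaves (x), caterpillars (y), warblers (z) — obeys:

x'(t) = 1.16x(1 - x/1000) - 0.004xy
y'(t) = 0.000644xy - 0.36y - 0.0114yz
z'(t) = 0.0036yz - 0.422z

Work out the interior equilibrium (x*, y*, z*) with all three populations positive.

From dz/dt = 0: 0.0036y* = 0.422, so y* = 117.
From dx/dt = 0: 1.16(1 - x*/1000) = 0.004·117, giving x* = 1000·(1 - 0.404) = 596.
From dy/dt = 0: 0.000644·596 - 0.36 = 0.0114z*, so z* = 0.0237/0.0114 = 2.08.

x* ≈ 596, y* ≈ 117, z* ≈ 2.08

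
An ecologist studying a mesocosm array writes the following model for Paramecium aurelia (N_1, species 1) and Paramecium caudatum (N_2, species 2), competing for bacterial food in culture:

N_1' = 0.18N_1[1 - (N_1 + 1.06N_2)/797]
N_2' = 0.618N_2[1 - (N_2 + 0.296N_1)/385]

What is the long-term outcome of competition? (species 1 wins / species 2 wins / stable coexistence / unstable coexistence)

stable coexistence

Compare the nullcline intercepts: K1/α12 = 797/1.06 = 752 > K2 = 385; K2/α21 = 385/0.296 = 1300 > K1 = 797.
Since both inequalities hold, each species can invade when rare, so the interior equilibrium is stable.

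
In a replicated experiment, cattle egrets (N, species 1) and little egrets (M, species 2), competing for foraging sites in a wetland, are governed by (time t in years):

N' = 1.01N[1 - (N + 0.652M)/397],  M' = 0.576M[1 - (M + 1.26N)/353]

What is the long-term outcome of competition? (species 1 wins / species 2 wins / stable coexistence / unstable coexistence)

Compare the nullcline intercepts: K1/α12 = 397/0.652 = 609 > K2 = 353; K2/α21 = 353/1.26 = 280 < K1 = 397.
Since the inequalities point opposite ways, species 1 can invade but species 2 cannot.

species 1 excludes species 2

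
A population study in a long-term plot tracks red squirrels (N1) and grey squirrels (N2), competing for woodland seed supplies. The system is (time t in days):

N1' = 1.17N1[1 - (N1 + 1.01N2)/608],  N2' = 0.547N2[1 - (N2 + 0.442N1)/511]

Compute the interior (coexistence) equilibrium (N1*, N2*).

N1* ≈ 166, N2* ≈ 438

Setting both brackets to zero gives the nullclines N1 + 1.01N2 = 608 and 0.442N1 + N2 = 511.
Substituting N2 = 511 - 0.442N1 into the first: N1(1 - 1.01·0.442) = 608 - 1.01·511.
So N1* = 91.9/0.554 = 166, and then N2* = 511 - 0.442·166 = 438.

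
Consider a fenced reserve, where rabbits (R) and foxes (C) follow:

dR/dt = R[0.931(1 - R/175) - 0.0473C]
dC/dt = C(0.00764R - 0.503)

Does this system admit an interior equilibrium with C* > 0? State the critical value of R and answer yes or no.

Threshold R = 65.8; K > 65.8, so yes, the predator persists.

The predator equation gives dC/dt > 0 only when R > 0.503/0.00764 = 65.8.
Without the predator, R → K = 175. Since 175 > 65.8, the predator can invade and persist.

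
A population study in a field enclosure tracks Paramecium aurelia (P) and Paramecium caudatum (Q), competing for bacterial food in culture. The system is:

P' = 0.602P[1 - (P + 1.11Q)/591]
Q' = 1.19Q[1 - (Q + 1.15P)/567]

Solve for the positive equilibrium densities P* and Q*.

P* ≈ 139, Q* ≈ 407

Setting both brackets to zero gives the nullclines P + 1.11Q = 591 and 1.15P + Q = 567.
Substituting Q = 567 - 1.15P into the first: P(1 - 1.11·1.15) = 591 - 1.11·567.
So P* = -38.4/-0.276 = 139, and then Q* = 567 - 1.15·139 = 407.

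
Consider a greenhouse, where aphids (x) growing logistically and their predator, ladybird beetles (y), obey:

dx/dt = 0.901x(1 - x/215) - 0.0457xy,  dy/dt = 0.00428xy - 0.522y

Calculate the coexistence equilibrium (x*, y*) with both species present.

x* ≈ 122, y* ≈ 8.53

From dy/dt = 0 with y > 0: 0.00428x* = 0.522, so x* = 122.
Substitute into dx/dt = 0: 0.901(1 - 122/215) = 0.0457y*.
The bracket is 0.433, giving y* = 0.39/0.0457 = 8.53.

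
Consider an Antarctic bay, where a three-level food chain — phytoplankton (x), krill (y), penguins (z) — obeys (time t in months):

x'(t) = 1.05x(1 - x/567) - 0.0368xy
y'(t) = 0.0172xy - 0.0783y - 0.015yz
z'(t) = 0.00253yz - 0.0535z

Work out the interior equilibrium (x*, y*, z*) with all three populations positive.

From dz/dt = 0: 0.00253y* = 0.0535, so y* = 21.1.
From dx/dt = 0: 1.05(1 - x*/567) = 0.0368·21.1, giving x* = 567·(1 - 0.741) = 147.
From dy/dt = 0: 0.0172·147 - 0.0783 = 0.015z*, so z* = 2.45/0.015 = 163.

x* ≈ 147, y* ≈ 21.1, z* ≈ 163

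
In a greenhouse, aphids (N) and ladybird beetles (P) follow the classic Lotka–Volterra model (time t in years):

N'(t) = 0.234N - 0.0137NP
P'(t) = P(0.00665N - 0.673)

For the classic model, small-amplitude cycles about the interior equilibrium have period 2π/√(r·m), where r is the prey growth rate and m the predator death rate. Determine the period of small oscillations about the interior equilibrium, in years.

Here r = 0.234 and m = 0.673, so r·m = 0.157.
ω = √0.157 = 0.397 per year, hence T = 2π/ω ≈ 15.8 years.

T ≈ 15.8 years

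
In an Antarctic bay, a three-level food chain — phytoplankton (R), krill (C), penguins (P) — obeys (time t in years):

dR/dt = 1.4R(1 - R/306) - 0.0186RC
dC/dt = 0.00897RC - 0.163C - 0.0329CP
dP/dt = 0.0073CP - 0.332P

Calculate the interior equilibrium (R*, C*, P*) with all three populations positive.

R* ≈ 121, C* ≈ 45.5, P* ≈ 28.1

From dP/dt = 0: 0.0073C* = 0.332, so C* = 45.5.
From dR/dt = 0: 1.4(1 - R*/306) = 0.0186·45.5, giving R* = 306·(1 - 0.604) = 121.
From dC/dt = 0: 0.00897·121 - 0.163 = 0.0329P*, so P* = 0.923/0.0329 = 28.1.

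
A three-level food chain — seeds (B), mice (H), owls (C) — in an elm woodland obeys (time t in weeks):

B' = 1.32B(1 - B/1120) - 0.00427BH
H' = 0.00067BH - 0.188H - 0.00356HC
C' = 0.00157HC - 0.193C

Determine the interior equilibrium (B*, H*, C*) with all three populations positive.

From dC/dt = 0: 0.00157H* = 0.193, so H* = 123.
From dB/dt = 0: 1.32(1 - B*/1120) = 0.00427·123, giving B* = 1120·(1 - 0.398) = 675.
From dH/dt = 0: 0.00067·675 - 0.188 = 0.00356C*, so C* = 0.264/0.00356 = 74.2.

B* ≈ 675, H* ≈ 123, C* ≈ 74.2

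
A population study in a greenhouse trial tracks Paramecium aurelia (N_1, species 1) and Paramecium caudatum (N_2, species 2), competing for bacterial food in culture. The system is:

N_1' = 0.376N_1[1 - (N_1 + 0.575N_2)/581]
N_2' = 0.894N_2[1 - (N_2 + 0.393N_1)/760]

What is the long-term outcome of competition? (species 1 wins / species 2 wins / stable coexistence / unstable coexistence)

Compare the nullcline intercepts: K1/α12 = 581/0.575 = 1010 > K2 = 760; K2/α21 = 760/0.393 = 1930 > K1 = 581.
Since both inequalities hold, each species can invade when rare, so the interior equilibrium is stable.

stable coexistence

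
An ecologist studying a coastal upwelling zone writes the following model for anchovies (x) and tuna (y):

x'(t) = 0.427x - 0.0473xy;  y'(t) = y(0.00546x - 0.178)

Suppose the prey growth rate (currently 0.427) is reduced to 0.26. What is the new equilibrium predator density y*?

y* ≈ 5.5

At the interior fixed point, setting dx/dt = 0 with x > 0 fixes y* = (prey growth rate)/(xy coefficient) — independent of the other coefficients.
With the change, y* = 0.26/0.0473 = 5.5; it falls from 9.03.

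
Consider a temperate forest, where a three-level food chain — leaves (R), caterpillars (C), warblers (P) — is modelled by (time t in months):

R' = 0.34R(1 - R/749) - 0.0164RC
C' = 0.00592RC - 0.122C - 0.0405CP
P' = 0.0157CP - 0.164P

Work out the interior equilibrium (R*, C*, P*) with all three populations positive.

R* ≈ 372, C* ≈ 10.4, P* ≈ 51.3

From dP/dt = 0: 0.0157C* = 0.164, so C* = 10.4.
From dR/dt = 0: 0.34(1 - R*/749) = 0.0164·10.4, giving R* = 749·(1 - 0.504) = 372.
From dC/dt = 0: 0.00592·372 - 0.122 = 0.0405P*, so P* = 2.08/0.0405 = 51.3.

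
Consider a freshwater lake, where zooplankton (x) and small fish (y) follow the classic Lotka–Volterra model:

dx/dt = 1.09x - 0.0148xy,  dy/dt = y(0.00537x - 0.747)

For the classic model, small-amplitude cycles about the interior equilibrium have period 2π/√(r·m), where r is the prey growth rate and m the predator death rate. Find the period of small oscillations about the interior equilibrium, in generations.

Here r = 1.09 and m = 0.747, so r·m = 0.814.
ω = √0.814 = 0.902 per generation, hence T = 2π/ω ≈ 6.96 generations.

T ≈ 6.96 generations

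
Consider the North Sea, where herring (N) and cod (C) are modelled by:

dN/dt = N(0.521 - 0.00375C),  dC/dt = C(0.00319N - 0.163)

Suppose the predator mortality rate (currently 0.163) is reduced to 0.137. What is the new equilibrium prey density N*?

At the interior fixed point, setting dC/dt = 0 with C > 0 fixes N* = (predator death rate)/(NC coefficient) — independent of the other coefficients.
With the change, N* = 0.137/0.00319 = 42.9; it falls from 51.1.

N* ≈ 42.9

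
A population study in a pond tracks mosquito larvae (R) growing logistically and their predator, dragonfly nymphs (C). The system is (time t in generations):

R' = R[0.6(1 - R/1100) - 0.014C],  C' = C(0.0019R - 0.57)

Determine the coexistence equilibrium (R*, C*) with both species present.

R* ≈ 300, C* ≈ 31.2

From dC/dt = 0 with C > 0: 0.0019R* = 0.57, so R* = 300.
Substitute into dR/dt = 0: 0.6(1 - 300/1100) = 0.014C*.
The bracket is 0.727, giving C* = 0.436/0.014 = 31.2.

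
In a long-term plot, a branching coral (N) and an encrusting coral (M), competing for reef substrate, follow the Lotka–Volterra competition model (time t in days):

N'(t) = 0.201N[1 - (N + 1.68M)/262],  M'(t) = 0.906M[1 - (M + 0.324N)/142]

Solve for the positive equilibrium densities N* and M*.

N* ≈ 51.4, M* ≈ 125

Setting both brackets to zero gives the nullclines N + 1.68M = 262 and 0.324N + M = 142.
Substituting M = 142 - 0.324N into the first: N(1 - 1.68·0.324) = 262 - 1.68·142.
So N* = 23.4/0.456 = 51.4, and then M* = 142 - 0.324·51.4 = 125.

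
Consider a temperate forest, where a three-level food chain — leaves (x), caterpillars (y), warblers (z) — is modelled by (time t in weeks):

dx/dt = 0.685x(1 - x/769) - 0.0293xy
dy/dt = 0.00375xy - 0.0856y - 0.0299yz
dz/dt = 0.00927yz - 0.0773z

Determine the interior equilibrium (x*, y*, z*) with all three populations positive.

x* ≈ 495, y* ≈ 8.34, z* ≈ 59.2

From dz/dt = 0: 0.00927y* = 0.0773, so y* = 8.34.
From dx/dt = 0: 0.685(1 - x*/769) = 0.0293·8.34, giving x* = 769·(1 - 0.357) = 495.
From dy/dt = 0: 0.00375·495 - 0.0856 = 0.0299z*, so z* = 1.77/0.0299 = 59.2.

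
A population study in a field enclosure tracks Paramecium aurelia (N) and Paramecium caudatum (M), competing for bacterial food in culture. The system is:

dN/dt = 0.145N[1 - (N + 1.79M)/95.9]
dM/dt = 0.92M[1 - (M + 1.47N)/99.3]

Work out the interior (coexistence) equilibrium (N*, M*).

Setting both brackets to zero gives the nullclines N + 1.79M = 95.9 and 1.47N + M = 99.3.
Substituting M = 99.3 - 1.47N into the first: N(1 - 1.79·1.47) = 95.9 - 1.79·99.3.
So N* = -81.8/-1.63 = 50.2, and then M* = 99.3 - 1.47·50.2 = 25.5.

N* ≈ 50.2, M* ≈ 25.5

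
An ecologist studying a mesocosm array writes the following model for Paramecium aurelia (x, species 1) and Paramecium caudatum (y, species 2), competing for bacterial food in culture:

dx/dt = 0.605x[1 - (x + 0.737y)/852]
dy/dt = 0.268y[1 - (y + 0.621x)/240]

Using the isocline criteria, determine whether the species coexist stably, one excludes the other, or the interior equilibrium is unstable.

species 1 excludes species 2

Compare the nullcline intercepts: K1/α12 = 852/0.737 = 1160 > K2 = 240; K2/α21 = 240/0.621 = 386 < K1 = 852.
Since the inequalities point opposite ways, species 1 can invade but species 2 cannot.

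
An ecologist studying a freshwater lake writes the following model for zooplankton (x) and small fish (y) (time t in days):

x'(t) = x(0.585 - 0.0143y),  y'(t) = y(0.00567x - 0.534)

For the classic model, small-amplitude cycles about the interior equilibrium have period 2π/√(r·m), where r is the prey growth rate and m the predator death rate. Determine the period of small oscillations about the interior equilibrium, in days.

Here r = 0.585 and m = 0.534, so r·m = 0.312.
ω = √0.312 = 0.559 per day, hence T = 2π/ω ≈ 11.2 days.

T ≈ 11.2 days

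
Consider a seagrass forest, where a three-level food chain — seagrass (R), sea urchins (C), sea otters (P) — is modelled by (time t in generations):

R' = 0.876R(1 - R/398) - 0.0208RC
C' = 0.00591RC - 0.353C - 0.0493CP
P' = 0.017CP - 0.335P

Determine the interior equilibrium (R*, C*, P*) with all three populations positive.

R* ≈ 212, C* ≈ 19.7, P* ≈ 18.2

From dP/dt = 0: 0.017C* = 0.335, so C* = 19.7.
From dR/dt = 0: 0.876(1 - R*/398) = 0.0208·19.7, giving R* = 398·(1 - 0.468) = 212.
From dC/dt = 0: 0.00591·212 - 0.353 = 0.0493P*, so P* = 0.899/0.0493 = 18.2.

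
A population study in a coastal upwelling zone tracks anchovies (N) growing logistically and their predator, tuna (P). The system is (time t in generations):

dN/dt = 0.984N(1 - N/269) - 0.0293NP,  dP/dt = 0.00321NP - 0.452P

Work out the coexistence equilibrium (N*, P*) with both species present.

From dP/dt = 0 with P > 0: 0.00321N* = 0.452, so N* = 141.
Substitute into dN/dt = 0: 0.984(1 - 141/269) = 0.0293P*.
The bracket is 0.477, giving P* = 0.469/0.0293 = 16.

N* ≈ 141, P* ≈ 16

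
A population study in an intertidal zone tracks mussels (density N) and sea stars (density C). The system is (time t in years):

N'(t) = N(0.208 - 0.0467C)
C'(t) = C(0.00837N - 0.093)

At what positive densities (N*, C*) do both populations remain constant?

N* ≈ 11.1, C* ≈ 4.45

Set dC/dt = 0 with C > 0: 0.00837N - 0.093 = 0, so N* = 0.093/0.00837 = 11.1.
Set dN/dt = 0 with N > 0: 0.208 - 0.0467C = 0, so C* = 0.208/0.0467 = 4.45.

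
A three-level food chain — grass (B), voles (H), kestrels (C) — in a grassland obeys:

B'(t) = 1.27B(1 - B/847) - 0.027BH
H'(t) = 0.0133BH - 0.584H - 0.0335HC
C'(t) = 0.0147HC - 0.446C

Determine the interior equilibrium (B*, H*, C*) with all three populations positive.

B* ≈ 301, H* ≈ 30.3, C* ≈ 102

From dC/dt = 0: 0.0147H* = 0.446, so H* = 30.3.
From dB/dt = 0: 1.27(1 - B*/847) = 0.027·30.3, giving B* = 847·(1 - 0.645) = 301.
From dH/dt = 0: 0.0133·301 - 0.584 = 0.0335C*, so C* = 3.41/0.0335 = 102.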